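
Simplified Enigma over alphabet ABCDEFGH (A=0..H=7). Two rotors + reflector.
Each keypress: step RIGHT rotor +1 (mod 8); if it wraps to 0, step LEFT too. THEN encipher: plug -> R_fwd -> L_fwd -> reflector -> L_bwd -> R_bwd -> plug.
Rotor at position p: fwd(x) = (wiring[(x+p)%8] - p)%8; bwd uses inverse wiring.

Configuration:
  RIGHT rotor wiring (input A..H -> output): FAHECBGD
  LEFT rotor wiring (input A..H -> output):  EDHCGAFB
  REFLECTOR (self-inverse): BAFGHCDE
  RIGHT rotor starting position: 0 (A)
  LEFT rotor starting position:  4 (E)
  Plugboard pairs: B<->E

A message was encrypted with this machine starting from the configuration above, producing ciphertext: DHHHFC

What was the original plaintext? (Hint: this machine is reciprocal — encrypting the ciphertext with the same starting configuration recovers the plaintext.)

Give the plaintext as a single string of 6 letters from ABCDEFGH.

Char 1 ('D'): step: R->1, L=4; D->plug->D->R->B->L->E->refl->H->L'->F->R'->F->plug->F
Char 2 ('H'): step: R->2, L=4; H->plug->H->R->G->L->D->refl->G->L'->H->R'->D->plug->D
Char 3 ('H'): step: R->3, L=4; H->plug->H->R->E->L->A->refl->B->L'->C->R'->F->plug->F
Char 4 ('H'): step: R->4, L=4; H->plug->H->R->A->L->C->refl->F->L'->D->R'->G->plug->G
Char 5 ('F'): step: R->5, L=4; F->plug->F->R->C->L->B->refl->A->L'->E->R'->A->plug->A
Char 6 ('C'): step: R->6, L=4; C->plug->C->R->H->L->G->refl->D->L'->G->R'->F->plug->F

Answer: FDFGAF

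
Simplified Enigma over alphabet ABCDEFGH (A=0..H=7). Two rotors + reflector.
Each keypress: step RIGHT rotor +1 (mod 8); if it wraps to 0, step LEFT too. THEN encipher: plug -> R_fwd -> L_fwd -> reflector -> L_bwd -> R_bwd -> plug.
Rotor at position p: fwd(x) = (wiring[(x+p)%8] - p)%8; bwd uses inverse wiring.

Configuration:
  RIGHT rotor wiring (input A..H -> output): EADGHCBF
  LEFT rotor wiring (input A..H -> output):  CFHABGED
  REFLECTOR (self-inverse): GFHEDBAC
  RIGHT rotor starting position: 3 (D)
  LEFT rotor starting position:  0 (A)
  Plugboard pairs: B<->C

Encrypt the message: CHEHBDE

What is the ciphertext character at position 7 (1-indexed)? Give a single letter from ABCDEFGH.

Char 1 ('C'): step: R->4, L=0; C->plug->B->R->G->L->E->refl->D->L'->H->R'->G->plug->G
Char 2 ('H'): step: R->5, L=0; H->plug->H->R->C->L->H->refl->C->L'->A->R'->C->plug->B
Char 3 ('E'): step: R->6, L=0; E->plug->E->R->F->L->G->refl->A->L'->D->R'->A->plug->A
Char 4 ('H'): step: R->7, L=0; H->plug->H->R->C->L->H->refl->C->L'->A->R'->F->plug->F
Char 5 ('B'): step: R->0, L->1 (L advanced); B->plug->C->R->D->L->A->refl->G->L'->B->R'->G->plug->G
Char 6 ('D'): step: R->1, L=1; D->plug->D->R->G->L->C->refl->H->L'->C->R'->B->plug->C
Char 7 ('E'): step: R->2, L=1; E->plug->E->R->H->L->B->refl->F->L'->E->R'->B->plug->C

C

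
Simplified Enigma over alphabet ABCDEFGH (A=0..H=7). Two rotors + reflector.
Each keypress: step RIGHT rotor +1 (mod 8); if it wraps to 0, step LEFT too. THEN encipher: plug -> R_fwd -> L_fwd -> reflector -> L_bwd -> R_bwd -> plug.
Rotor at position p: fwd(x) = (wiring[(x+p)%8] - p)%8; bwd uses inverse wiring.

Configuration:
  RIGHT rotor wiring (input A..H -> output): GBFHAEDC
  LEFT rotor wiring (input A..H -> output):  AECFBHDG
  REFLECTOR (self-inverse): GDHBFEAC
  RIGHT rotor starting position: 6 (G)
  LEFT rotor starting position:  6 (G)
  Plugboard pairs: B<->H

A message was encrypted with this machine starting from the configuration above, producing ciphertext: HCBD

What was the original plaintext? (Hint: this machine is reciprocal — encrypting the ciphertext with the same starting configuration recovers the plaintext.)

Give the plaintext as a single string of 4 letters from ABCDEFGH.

Answer: DEAB

Derivation:
Char 1 ('H'): step: R->7, L=6; H->plug->B->R->H->L->B->refl->D->L'->G->R'->D->plug->D
Char 2 ('C'): step: R->0, L->7 (L advanced); C->plug->C->R->F->L->C->refl->H->L'->A->R'->E->plug->E
Char 3 ('B'): step: R->1, L=7; B->plug->H->R->F->L->C->refl->H->L'->A->R'->A->plug->A
Char 4 ('D'): step: R->2, L=7; D->plug->D->R->C->L->F->refl->E->L'->H->R'->H->plug->B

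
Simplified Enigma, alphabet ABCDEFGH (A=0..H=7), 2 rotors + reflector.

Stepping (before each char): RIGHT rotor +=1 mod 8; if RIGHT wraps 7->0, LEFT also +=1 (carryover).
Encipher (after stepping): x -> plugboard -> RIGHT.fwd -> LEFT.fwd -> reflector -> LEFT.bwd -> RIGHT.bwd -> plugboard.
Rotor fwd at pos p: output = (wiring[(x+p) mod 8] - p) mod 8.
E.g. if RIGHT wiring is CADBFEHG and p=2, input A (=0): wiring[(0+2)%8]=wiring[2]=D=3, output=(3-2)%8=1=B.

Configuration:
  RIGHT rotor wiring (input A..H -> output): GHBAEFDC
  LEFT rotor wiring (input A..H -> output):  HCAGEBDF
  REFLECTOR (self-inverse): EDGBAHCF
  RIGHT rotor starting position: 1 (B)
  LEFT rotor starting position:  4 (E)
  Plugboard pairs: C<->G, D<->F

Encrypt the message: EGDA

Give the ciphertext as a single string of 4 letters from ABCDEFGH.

Answer: GBHB

Derivation:
Char 1 ('E'): step: R->2, L=4; E->plug->E->R->B->L->F->refl->H->L'->C->R'->C->plug->G
Char 2 ('G'): step: R->3, L=4; G->plug->C->R->C->L->H->refl->F->L'->B->R'->B->plug->B
Char 3 ('D'): step: R->4, L=4; D->plug->F->R->D->L->B->refl->D->L'->E->R'->H->plug->H
Char 4 ('A'): step: R->5, L=4; A->plug->A->R->A->L->A->refl->E->L'->G->R'->B->plug->B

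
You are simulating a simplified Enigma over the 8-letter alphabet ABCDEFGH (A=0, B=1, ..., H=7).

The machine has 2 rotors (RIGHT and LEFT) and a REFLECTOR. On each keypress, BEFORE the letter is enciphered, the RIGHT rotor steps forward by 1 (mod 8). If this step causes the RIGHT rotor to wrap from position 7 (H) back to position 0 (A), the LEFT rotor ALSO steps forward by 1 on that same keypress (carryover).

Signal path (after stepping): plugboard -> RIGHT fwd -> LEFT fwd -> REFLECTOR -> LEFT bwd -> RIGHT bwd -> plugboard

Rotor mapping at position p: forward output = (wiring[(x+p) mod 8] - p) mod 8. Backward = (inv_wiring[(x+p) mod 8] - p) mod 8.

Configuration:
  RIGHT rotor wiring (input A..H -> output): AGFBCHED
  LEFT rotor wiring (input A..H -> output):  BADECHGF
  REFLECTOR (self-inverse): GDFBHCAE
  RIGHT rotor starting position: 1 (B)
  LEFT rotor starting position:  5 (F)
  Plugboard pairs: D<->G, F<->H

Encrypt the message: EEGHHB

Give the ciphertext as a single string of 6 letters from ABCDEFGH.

Char 1 ('E'): step: R->2, L=5; E->plug->E->R->C->L->A->refl->G->L'->F->R'->D->plug->G
Char 2 ('E'): step: R->3, L=5; E->plug->E->R->A->L->C->refl->F->L'->H->R'->B->plug->B
Char 3 ('G'): step: R->4, L=5; G->plug->D->R->H->L->F->refl->C->L'->A->R'->C->plug->C
Char 4 ('H'): step: R->5, L=5; H->plug->F->R->A->L->C->refl->F->L'->H->R'->B->plug->B
Char 5 ('H'): step: R->6, L=5; H->plug->F->R->D->L->E->refl->H->L'->G->R'->A->plug->A
Char 6 ('B'): step: R->7, L=5; B->plug->B->R->B->L->B->refl->D->L'->E->R'->A->plug->A

Answer: GBCBAA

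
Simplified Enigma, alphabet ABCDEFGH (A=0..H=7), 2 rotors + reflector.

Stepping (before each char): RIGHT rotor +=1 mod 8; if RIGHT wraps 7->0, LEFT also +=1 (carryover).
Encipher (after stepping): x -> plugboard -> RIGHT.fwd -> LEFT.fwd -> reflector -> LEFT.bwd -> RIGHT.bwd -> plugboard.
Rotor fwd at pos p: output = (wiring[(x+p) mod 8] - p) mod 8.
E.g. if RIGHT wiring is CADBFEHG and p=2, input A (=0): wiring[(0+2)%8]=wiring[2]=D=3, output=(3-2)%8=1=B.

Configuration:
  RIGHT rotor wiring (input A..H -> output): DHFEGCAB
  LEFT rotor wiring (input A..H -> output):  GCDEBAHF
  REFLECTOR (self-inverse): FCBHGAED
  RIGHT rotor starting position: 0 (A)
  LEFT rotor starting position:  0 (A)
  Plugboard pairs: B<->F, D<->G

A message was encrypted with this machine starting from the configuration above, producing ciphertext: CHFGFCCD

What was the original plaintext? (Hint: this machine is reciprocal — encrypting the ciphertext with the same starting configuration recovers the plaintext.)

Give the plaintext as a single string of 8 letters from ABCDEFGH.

Char 1 ('C'): step: R->1, L=0; C->plug->C->R->D->L->E->refl->G->L'->A->R'->G->plug->D
Char 2 ('H'): step: R->2, L=0; H->plug->H->R->F->L->A->refl->F->L'->H->R'->F->plug->B
Char 3 ('F'): step: R->3, L=0; F->plug->B->R->D->L->E->refl->G->L'->A->R'->F->plug->B
Char 4 ('G'): step: R->4, L=0; G->plug->D->R->F->L->A->refl->F->L'->H->R'->E->plug->E
Char 5 ('F'): step: R->5, L=0; F->plug->B->R->D->L->E->refl->G->L'->A->R'->F->plug->B
Char 6 ('C'): step: R->6, L=0; C->plug->C->R->F->L->A->refl->F->L'->H->R'->E->plug->E
Char 7 ('C'): step: R->7, L=0; C->plug->C->R->A->L->G->refl->E->L'->D->R'->G->plug->D
Char 8 ('D'): step: R->0, L->1 (L advanced); D->plug->G->R->A->L->B->refl->C->L'->B->R'->H->plug->H

Answer: DBBEBEDH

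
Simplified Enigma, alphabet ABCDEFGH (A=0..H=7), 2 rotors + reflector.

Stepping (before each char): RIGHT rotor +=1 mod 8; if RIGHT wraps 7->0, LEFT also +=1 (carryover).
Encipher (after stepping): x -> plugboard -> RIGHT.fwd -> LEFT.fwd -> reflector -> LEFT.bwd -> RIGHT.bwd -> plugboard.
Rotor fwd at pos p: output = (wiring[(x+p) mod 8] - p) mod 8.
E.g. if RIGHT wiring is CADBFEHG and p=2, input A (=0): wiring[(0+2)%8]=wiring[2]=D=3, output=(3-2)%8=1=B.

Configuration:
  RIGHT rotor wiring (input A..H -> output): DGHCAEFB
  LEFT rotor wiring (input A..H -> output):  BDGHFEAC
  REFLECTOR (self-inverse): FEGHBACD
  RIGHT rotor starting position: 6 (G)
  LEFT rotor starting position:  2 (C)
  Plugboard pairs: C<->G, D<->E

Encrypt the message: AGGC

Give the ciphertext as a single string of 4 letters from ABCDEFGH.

Answer: HFAA

Derivation:
Char 1 ('A'): step: R->7, L=2; A->plug->A->R->C->L->D->refl->H->L'->G->R'->H->plug->H
Char 2 ('G'): step: R->0, L->3 (L advanced); G->plug->C->R->H->L->D->refl->H->L'->E->R'->F->plug->F
Char 3 ('G'): step: R->1, L=3; G->plug->C->R->B->L->C->refl->G->L'->F->R'->A->plug->A
Char 4 ('C'): step: R->2, L=3; C->plug->G->R->B->L->C->refl->G->L'->F->R'->A->plug->A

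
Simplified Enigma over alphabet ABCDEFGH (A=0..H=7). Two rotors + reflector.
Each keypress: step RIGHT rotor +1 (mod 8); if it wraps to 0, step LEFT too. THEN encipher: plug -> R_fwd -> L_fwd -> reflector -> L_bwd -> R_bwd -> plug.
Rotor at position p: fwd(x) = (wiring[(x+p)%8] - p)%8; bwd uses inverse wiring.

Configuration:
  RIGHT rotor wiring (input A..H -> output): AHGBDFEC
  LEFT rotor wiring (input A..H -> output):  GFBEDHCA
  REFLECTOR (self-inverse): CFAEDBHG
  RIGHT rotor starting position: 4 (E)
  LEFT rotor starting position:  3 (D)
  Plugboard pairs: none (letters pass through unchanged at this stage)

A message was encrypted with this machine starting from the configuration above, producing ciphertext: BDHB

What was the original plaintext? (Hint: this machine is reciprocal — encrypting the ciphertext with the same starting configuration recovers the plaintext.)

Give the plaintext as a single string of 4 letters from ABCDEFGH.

Char 1 ('B'): step: R->5, L=3; B->plug->B->R->H->L->G->refl->H->L'->D->R'->D->plug->D
Char 2 ('D'): step: R->6, L=3; D->plug->D->R->B->L->A->refl->C->L'->G->R'->A->plug->A
Char 3 ('H'): step: R->7, L=3; H->plug->H->R->F->L->D->refl->E->L'->C->R'->E->plug->E
Char 4 ('B'): step: R->0, L->4 (L advanced); B->plug->B->R->H->L->A->refl->C->L'->E->R'->G->plug->G

Answer: DAEG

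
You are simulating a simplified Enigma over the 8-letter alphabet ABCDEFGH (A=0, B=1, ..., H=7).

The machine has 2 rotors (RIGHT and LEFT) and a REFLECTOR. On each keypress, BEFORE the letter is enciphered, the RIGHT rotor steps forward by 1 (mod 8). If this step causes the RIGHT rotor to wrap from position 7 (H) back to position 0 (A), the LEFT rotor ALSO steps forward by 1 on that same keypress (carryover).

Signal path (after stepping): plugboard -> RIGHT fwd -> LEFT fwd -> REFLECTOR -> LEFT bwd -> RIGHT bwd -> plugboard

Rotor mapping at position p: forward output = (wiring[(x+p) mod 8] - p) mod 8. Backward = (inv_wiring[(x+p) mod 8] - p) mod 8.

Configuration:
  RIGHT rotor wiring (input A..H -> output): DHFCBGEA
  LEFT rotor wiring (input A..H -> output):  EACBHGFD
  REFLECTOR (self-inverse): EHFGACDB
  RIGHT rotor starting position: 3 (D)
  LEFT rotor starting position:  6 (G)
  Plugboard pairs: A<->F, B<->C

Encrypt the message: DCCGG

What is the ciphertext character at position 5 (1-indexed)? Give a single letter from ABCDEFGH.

Char 1 ('D'): step: R->4, L=6; D->plug->D->R->E->L->E->refl->A->L'->H->R'->E->plug->E
Char 2 ('C'): step: R->5, L=6; C->plug->B->R->H->L->A->refl->E->L'->E->R'->H->plug->H
Char 3 ('C'): step: R->6, L=6; C->plug->B->R->C->L->G->refl->D->L'->F->R'->C->plug->B
Char 4 ('G'): step: R->7, L=6; G->plug->G->R->H->L->A->refl->E->L'->E->R'->B->plug->C
Char 5 ('G'): step: R->0, L->7 (L advanced); G->plug->G->R->E->L->C->refl->F->L'->B->R'->E->plug->E

E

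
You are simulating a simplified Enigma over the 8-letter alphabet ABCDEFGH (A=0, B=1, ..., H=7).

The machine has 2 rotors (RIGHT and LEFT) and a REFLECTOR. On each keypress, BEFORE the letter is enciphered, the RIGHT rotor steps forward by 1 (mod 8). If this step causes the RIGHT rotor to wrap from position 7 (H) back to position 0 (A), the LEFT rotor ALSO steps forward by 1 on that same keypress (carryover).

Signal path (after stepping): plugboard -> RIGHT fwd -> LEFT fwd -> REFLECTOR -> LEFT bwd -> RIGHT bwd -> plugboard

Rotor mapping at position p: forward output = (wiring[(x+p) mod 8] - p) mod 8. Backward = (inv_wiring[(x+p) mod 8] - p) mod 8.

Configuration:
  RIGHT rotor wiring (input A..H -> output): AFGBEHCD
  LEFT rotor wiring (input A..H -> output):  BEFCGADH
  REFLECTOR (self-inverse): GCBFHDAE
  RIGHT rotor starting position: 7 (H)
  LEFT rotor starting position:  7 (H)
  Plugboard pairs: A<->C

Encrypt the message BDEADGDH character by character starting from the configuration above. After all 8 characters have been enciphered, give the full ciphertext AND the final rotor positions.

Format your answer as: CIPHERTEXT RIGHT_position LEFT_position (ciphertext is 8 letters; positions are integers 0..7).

Char 1 ('B'): step: R->0, L->0 (L advanced); B->plug->B->R->F->L->A->refl->G->L'->E->R'->E->plug->E
Char 2 ('D'): step: R->1, L=0; D->plug->D->R->D->L->C->refl->B->L'->A->R'->C->plug->A
Char 3 ('E'): step: R->2, L=0; E->plug->E->R->A->L->B->refl->C->L'->D->R'->H->plug->H
Char 4 ('A'): step: R->3, L=0; A->plug->C->R->E->L->G->refl->A->L'->F->R'->F->plug->F
Char 5 ('D'): step: R->4, L=0; D->plug->D->R->H->L->H->refl->E->L'->B->R'->F->plug->F
Char 6 ('G'): step: R->5, L=0; G->plug->G->R->E->L->G->refl->A->L'->F->R'->B->plug->B
Char 7 ('D'): step: R->6, L=0; D->plug->D->R->H->L->H->refl->E->L'->B->R'->H->plug->H
Char 8 ('H'): step: R->7, L=0; H->plug->H->R->D->L->C->refl->B->L'->A->R'->G->plug->G
Final: ciphertext=EAHFFBHG, RIGHT=7, LEFT=0

Answer: EAHFFBHG 7 0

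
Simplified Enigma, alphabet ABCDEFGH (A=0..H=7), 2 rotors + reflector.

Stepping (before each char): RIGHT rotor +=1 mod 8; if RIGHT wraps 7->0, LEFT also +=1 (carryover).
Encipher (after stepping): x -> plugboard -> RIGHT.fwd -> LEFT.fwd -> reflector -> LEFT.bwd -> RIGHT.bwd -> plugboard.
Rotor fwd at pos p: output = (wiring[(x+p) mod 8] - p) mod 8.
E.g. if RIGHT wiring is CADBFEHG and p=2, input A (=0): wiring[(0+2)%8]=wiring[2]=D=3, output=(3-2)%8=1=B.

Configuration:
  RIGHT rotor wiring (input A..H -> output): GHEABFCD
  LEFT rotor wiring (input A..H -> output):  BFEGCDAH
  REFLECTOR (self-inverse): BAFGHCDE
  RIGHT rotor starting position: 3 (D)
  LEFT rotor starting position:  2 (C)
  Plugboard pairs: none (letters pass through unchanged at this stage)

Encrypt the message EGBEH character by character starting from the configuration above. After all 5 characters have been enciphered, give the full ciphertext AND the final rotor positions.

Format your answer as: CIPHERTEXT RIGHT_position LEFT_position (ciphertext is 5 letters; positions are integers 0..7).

Char 1 ('E'): step: R->4, L=2; E->plug->E->R->C->L->A->refl->B->L'->D->R'->F->plug->F
Char 2 ('G'): step: R->5, L=2; G->plug->G->R->D->L->B->refl->A->L'->C->R'->E->plug->E
Char 3 ('B'): step: R->6, L=2; B->plug->B->R->F->L->F->refl->C->L'->A->R'->C->plug->C
Char 4 ('E'): step: R->7, L=2; E->plug->E->R->B->L->E->refl->H->L'->G->R'->G->plug->G
Char 5 ('H'): step: R->0, L->3 (L advanced); H->plug->H->R->D->L->F->refl->C->L'->G->R'->A->plug->A
Final: ciphertext=FECGA, RIGHT=0, LEFT=3

Answer: FECGA 0 3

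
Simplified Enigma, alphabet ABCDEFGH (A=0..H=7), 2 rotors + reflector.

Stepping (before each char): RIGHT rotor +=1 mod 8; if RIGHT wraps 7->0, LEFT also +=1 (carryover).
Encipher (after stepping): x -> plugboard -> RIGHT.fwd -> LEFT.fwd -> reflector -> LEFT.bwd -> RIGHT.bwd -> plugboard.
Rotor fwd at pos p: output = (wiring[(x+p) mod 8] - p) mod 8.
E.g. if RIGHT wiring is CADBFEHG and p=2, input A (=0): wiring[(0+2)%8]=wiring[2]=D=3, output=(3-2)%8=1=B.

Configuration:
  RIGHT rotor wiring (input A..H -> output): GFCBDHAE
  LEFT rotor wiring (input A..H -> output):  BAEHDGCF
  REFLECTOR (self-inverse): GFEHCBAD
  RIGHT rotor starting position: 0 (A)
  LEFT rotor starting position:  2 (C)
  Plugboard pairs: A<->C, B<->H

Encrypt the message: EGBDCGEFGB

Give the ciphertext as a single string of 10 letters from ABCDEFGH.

Char 1 ('E'): step: R->1, L=2; E->plug->E->R->G->L->H->refl->D->L'->F->R'->H->plug->B
Char 2 ('G'): step: R->2, L=2; G->plug->G->R->E->L->A->refl->G->L'->H->R'->B->plug->H
Char 3 ('B'): step: R->3, L=2; B->plug->H->R->H->L->G->refl->A->L'->E->R'->C->plug->A
Char 4 ('D'): step: R->4, L=2; D->plug->D->R->A->L->C->refl->E->L'->D->R'->B->plug->H
Char 5 ('C'): step: R->5, L=2; C->plug->A->R->C->L->B->refl->F->L'->B->R'->D->plug->D
Char 6 ('G'): step: R->6, L=2; G->plug->G->R->F->L->D->refl->H->L'->G->R'->B->plug->H
Char 7 ('E'): step: R->7, L=2; E->plug->E->R->C->L->B->refl->F->L'->B->R'->H->plug->B
Char 8 ('F'): step: R->0, L->3 (L advanced); F->plug->F->R->H->L->B->refl->F->L'->G->R'->A->plug->C
Char 9 ('G'): step: R->1, L=3; G->plug->G->R->D->L->H->refl->D->L'->C->R'->D->plug->D
Char 10 ('B'): step: R->2, L=3; B->plug->H->R->D->L->H->refl->D->L'->C->R'->F->plug->F

Answer: BHAHDHBCDF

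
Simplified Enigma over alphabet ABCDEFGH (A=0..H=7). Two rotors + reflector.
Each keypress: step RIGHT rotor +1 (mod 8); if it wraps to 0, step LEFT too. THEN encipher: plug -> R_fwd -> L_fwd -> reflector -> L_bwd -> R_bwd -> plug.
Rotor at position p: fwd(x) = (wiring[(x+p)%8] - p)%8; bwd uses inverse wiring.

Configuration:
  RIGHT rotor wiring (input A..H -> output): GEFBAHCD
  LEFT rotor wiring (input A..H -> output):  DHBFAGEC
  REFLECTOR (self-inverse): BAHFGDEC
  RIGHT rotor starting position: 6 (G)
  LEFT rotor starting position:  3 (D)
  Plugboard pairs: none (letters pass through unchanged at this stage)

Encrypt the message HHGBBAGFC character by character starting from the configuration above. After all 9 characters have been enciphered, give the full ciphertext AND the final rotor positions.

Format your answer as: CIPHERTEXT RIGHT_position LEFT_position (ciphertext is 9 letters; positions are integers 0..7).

Answer: CEDHAGDCD 7 4

Derivation:
Char 1 ('H'): step: R->7, L=3; H->plug->H->R->D->L->B->refl->A->L'->F->R'->C->plug->C
Char 2 ('H'): step: R->0, L->4 (L advanced); H->plug->H->R->D->L->G->refl->E->L'->A->R'->E->plug->E
Char 3 ('G'): step: R->1, L=4; G->plug->G->R->C->L->A->refl->B->L'->H->R'->D->plug->D
Char 4 ('B'): step: R->2, L=4; B->plug->B->R->H->L->B->refl->A->L'->C->R'->H->plug->H
Char 5 ('B'): step: R->3, L=4; B->plug->B->R->F->L->D->refl->F->L'->G->R'->A->plug->A
Char 6 ('A'): step: R->4, L=4; A->plug->A->R->E->L->H->refl->C->L'->B->R'->G->plug->G
Char 7 ('G'): step: R->5, L=4; G->plug->G->R->E->L->H->refl->C->L'->B->R'->D->plug->D
Char 8 ('F'): step: R->6, L=4; F->plug->F->R->D->L->G->refl->E->L'->A->R'->C->plug->C
Char 9 ('C'): step: R->7, L=4; C->plug->C->R->F->L->D->refl->F->L'->G->R'->D->plug->D
Final: ciphertext=CEDHAGDCD, RIGHT=7, LEFT=4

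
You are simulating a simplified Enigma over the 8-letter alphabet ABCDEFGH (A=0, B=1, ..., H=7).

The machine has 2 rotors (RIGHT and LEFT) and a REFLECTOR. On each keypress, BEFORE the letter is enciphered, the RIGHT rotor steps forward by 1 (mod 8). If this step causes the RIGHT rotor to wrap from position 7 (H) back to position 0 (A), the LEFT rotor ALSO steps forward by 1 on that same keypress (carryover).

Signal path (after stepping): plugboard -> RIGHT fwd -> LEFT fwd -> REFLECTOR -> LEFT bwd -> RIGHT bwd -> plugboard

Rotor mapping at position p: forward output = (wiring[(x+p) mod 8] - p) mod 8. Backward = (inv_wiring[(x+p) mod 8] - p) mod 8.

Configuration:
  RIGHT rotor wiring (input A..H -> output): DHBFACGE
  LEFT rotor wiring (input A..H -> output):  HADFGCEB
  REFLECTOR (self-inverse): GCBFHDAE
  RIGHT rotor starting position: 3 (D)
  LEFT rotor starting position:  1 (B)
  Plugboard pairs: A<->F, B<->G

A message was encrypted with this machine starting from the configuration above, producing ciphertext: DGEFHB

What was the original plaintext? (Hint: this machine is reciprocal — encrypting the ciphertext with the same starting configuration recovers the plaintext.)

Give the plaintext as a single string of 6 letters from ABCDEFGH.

Char 1 ('D'): step: R->4, L=1; D->plug->D->R->A->L->H->refl->E->L'->C->R'->C->plug->C
Char 2 ('G'): step: R->5, L=1; G->plug->B->R->B->L->C->refl->B->L'->E->R'->F->plug->A
Char 3 ('E'): step: R->6, L=1; E->plug->E->R->D->L->F->refl->D->L'->F->R'->C->plug->C
Char 4 ('F'): step: R->7, L=1; F->plug->A->R->F->L->D->refl->F->L'->D->R'->G->plug->B
Char 5 ('H'): step: R->0, L->2 (L advanced); H->plug->H->R->E->L->C->refl->B->L'->A->R'->E->plug->E
Char 6 ('B'): step: R->1, L=2; B->plug->G->R->D->L->A->refl->G->L'->H->R'->D->plug->D

Answer: CACBED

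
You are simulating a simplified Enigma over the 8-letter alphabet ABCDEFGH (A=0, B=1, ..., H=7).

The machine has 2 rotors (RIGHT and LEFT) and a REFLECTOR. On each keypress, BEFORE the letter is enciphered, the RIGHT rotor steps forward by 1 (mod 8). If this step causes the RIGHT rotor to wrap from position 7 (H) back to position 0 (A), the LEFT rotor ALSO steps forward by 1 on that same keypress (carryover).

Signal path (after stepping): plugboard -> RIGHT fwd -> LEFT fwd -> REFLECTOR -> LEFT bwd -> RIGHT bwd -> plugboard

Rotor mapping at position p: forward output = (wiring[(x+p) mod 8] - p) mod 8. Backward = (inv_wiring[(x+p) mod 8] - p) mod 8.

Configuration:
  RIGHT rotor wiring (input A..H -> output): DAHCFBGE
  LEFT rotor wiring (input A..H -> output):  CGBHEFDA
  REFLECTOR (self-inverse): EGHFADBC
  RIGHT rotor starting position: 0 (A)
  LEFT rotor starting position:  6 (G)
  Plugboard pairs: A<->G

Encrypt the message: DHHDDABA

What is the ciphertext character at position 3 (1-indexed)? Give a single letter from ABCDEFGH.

Char 1 ('D'): step: R->1, L=6; D->plug->D->R->E->L->D->refl->F->L'->A->R'->E->plug->E
Char 2 ('H'): step: R->2, L=6; H->plug->H->R->G->L->G->refl->B->L'->F->R'->A->plug->G
Char 3 ('H'): step: R->3, L=6; H->plug->H->R->E->L->D->refl->F->L'->A->R'->F->plug->F

F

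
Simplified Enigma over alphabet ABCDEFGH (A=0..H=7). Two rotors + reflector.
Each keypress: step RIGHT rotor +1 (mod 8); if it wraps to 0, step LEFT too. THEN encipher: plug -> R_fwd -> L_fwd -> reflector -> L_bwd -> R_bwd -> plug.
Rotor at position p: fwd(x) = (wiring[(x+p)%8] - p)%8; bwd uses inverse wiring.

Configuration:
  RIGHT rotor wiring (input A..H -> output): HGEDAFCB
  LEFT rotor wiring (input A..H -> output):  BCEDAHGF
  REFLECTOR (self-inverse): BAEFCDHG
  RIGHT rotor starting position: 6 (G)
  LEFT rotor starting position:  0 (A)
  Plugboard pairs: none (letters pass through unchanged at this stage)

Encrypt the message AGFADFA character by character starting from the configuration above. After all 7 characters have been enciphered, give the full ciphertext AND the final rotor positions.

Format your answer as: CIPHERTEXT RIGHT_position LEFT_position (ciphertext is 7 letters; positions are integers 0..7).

Answer: FBACACF 5 1

Derivation:
Char 1 ('A'): step: R->7, L=0; A->plug->A->R->C->L->E->refl->C->L'->B->R'->F->plug->F
Char 2 ('G'): step: R->0, L->1 (L advanced); G->plug->G->R->C->L->C->refl->E->L'->G->R'->B->plug->B
Char 3 ('F'): step: R->1, L=1; F->plug->F->R->B->L->D->refl->F->L'->F->R'->A->plug->A
Char 4 ('A'): step: R->2, L=1; A->plug->A->R->C->L->C->refl->E->L'->G->R'->C->plug->C
Char 5 ('D'): step: R->3, L=1; D->plug->D->R->H->L->A->refl->B->L'->A->R'->A->plug->A
Char 6 ('F'): step: R->4, L=1; F->plug->F->R->C->L->C->refl->E->L'->G->R'->C->plug->C
Char 7 ('A'): step: R->5, L=1; A->plug->A->R->A->L->B->refl->A->L'->H->R'->F->plug->F
Final: ciphertext=FBACACF, RIGHT=5, LEFT=1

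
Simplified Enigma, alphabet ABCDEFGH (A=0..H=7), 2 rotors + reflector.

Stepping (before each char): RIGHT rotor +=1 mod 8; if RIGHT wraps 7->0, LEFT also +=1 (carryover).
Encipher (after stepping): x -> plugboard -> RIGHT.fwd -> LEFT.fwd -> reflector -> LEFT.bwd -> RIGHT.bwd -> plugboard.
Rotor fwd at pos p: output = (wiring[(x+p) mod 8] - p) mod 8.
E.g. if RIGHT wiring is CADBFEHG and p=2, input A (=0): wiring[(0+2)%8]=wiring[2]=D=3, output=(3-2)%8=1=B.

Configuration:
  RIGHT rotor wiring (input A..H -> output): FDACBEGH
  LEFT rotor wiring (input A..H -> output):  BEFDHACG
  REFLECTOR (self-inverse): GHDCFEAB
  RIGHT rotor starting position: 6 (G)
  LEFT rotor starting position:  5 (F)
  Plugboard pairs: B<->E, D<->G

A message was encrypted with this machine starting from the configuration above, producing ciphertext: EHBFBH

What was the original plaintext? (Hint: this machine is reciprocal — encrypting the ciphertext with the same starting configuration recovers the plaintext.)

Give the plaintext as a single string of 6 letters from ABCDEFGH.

Answer: DGCEED

Derivation:
Char 1 ('E'): step: R->7, L=5; E->plug->B->R->G->L->G->refl->A->L'->F->R'->G->plug->D
Char 2 ('H'): step: R->0, L->6 (L advanced); H->plug->H->R->H->L->C->refl->D->L'->C->R'->D->plug->G
Char 3 ('B'): step: R->1, L=6; B->plug->E->R->D->L->G->refl->A->L'->B->R'->C->plug->C
Char 4 ('F'): step: R->2, L=6; F->plug->F->R->F->L->F->refl->E->L'->A->R'->B->plug->E
Char 5 ('B'): step: R->3, L=6; B->plug->E->R->E->L->H->refl->B->L'->G->R'->B->plug->E
Char 6 ('H'): step: R->4, L=6; H->plug->H->R->G->L->B->refl->H->L'->E->R'->G->plug->D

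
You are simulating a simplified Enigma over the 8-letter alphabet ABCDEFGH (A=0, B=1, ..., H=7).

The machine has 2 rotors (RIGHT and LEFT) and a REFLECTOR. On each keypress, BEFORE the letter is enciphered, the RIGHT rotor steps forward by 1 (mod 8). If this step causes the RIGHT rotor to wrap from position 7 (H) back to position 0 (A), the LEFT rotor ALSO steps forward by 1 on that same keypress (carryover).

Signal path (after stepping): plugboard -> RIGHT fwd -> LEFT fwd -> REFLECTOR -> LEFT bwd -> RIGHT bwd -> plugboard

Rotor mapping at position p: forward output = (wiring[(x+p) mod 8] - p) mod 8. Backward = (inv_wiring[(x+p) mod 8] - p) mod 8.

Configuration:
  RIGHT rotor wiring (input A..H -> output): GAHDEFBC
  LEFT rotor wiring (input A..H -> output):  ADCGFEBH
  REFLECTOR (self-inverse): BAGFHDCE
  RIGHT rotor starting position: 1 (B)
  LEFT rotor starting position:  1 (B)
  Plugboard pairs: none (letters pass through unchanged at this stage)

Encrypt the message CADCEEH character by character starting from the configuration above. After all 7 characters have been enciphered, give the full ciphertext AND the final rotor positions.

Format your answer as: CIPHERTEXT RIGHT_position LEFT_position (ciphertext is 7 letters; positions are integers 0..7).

Char 1 ('C'): step: R->2, L=1; C->plug->C->R->C->L->F->refl->D->L'->E->R'->G->plug->G
Char 2 ('A'): step: R->3, L=1; A->plug->A->R->A->L->C->refl->G->L'->G->R'->D->plug->D
Char 3 ('D'): step: R->4, L=1; D->plug->D->R->G->L->G->refl->C->L'->A->R'->A->plug->A
Char 4 ('C'): step: R->5, L=1; C->plug->C->R->F->L->A->refl->B->L'->B->R'->D->plug->D
Char 5 ('E'): step: R->6, L=1; E->plug->E->R->B->L->B->refl->A->L'->F->R'->F->plug->F
Char 6 ('E'): step: R->7, L=1; E->plug->E->R->E->L->D->refl->F->L'->C->R'->H->plug->H
Char 7 ('H'): step: R->0, L->2 (L advanced); H->plug->H->R->C->L->D->refl->F->L'->F->R'->F->plug->F
Final: ciphertext=GDADFHF, RIGHT=0, LEFT=2

Answer: GDADFHF 0 2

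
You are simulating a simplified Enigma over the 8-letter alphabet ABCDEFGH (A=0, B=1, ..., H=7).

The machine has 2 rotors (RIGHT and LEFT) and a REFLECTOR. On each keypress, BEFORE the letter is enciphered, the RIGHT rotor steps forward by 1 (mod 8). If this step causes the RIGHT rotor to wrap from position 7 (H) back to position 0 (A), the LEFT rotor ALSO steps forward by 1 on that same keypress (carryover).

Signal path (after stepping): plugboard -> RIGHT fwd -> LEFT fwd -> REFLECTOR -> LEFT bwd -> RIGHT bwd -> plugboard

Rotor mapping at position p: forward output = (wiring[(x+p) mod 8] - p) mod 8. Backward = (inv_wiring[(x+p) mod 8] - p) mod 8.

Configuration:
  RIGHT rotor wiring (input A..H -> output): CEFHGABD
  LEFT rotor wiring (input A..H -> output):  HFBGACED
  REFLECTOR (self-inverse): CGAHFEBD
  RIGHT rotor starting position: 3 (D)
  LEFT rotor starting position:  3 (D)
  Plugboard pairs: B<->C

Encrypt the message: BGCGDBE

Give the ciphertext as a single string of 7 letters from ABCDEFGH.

Answer: GFFBAFH

Derivation:
Char 1 ('B'): step: R->4, L=3; B->plug->C->R->F->L->E->refl->F->L'->B->R'->G->plug->G
Char 2 ('G'): step: R->5, L=3; G->plug->G->R->C->L->H->refl->D->L'->A->R'->F->plug->F
Char 3 ('C'): step: R->6, L=3; C->plug->B->R->F->L->E->refl->F->L'->B->R'->F->plug->F
Char 4 ('G'): step: R->7, L=3; G->plug->G->R->B->L->F->refl->E->L'->F->R'->C->plug->B
Char 5 ('D'): step: R->0, L->4 (L advanced); D->plug->D->R->H->L->C->refl->A->L'->C->R'->A->plug->A
Char 6 ('B'): step: R->1, L=4; B->plug->C->R->G->L->F->refl->E->L'->A->R'->F->plug->F
Char 7 ('E'): step: R->2, L=4; E->plug->E->R->H->L->C->refl->A->L'->C->R'->H->plug->H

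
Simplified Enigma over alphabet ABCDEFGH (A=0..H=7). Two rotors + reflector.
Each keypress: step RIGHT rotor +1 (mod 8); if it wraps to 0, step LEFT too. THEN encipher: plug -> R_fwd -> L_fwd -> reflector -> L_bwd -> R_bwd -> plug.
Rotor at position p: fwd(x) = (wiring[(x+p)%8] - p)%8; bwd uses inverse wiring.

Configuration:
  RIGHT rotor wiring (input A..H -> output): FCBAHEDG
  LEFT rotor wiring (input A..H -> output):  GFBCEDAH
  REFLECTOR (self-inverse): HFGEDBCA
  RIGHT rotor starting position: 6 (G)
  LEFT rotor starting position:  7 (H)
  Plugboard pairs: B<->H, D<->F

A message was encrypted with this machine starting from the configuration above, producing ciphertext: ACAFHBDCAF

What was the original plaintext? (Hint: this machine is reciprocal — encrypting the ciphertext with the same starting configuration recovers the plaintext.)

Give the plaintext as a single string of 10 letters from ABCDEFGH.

Answer: GHDEAGEBHG

Derivation:
Char 1 ('A'): step: R->7, L=7; A->plug->A->R->H->L->B->refl->F->L'->F->R'->G->plug->G
Char 2 ('C'): step: R->0, L->0 (L advanced); C->plug->C->R->B->L->F->refl->B->L'->C->R'->B->plug->H
Char 3 ('A'): step: R->1, L=0; A->plug->A->R->B->L->F->refl->B->L'->C->R'->F->plug->D
Char 4 ('F'): step: R->2, L=0; F->plug->D->R->C->L->B->refl->F->L'->B->R'->E->plug->E
Char 5 ('H'): step: R->3, L=0; H->plug->B->R->E->L->E->refl->D->L'->F->R'->A->plug->A
Char 6 ('B'): step: R->4, L=0; B->plug->H->R->E->L->E->refl->D->L'->F->R'->G->plug->G
Char 7 ('D'): step: R->5, L=0; D->plug->F->R->E->L->E->refl->D->L'->F->R'->E->plug->E
Char 8 ('C'): step: R->6, L=0; C->plug->C->R->H->L->H->refl->A->L'->G->R'->H->plug->B
Char 9 ('A'): step: R->7, L=0; A->plug->A->R->H->L->H->refl->A->L'->G->R'->B->plug->H
Char 10 ('F'): step: R->0, L->1 (L advanced); F->plug->D->R->A->L->E->refl->D->L'->D->R'->G->plug->G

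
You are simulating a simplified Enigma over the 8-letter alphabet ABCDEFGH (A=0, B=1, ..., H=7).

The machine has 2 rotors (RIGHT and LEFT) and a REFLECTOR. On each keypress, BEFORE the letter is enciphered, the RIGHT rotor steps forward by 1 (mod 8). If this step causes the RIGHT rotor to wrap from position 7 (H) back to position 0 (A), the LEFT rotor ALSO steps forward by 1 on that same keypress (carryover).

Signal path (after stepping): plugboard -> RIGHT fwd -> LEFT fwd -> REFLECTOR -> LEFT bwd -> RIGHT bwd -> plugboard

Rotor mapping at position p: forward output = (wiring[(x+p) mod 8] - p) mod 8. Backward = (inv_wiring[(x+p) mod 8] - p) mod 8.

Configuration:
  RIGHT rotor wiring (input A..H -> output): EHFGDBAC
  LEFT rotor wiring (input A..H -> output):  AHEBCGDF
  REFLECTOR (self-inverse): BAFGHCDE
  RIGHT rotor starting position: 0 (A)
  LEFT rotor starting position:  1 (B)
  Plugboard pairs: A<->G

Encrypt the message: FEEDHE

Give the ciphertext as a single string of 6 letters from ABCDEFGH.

Answer: GDCGDC

Derivation:
Char 1 ('F'): step: R->1, L=1; F->plug->F->R->H->L->H->refl->E->L'->G->R'->A->plug->G
Char 2 ('E'): step: R->2, L=1; E->plug->E->R->G->L->E->refl->H->L'->H->R'->D->plug->D
Char 3 ('E'): step: R->3, L=1; E->plug->E->R->H->L->H->refl->E->L'->G->R'->C->plug->C
Char 4 ('D'): step: R->4, L=1; D->plug->D->R->G->L->E->refl->H->L'->H->R'->A->plug->G
Char 5 ('H'): step: R->5, L=1; H->plug->H->R->G->L->E->refl->H->L'->H->R'->D->plug->D
Char 6 ('E'): step: R->6, L=1; E->plug->E->R->H->L->H->refl->E->L'->G->R'->C->plug->C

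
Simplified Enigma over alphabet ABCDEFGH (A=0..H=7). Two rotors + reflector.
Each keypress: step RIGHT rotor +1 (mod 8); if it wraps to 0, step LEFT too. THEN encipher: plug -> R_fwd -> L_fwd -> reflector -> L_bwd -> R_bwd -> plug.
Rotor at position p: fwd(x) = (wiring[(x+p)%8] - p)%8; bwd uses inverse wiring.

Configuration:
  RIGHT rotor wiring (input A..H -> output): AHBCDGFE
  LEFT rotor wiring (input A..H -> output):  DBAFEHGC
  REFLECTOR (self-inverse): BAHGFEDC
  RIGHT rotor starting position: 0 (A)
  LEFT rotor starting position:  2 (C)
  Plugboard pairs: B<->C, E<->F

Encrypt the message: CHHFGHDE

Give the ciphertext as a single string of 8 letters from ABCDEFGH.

Char 1 ('C'): step: R->1, L=2; C->plug->B->R->A->L->G->refl->D->L'->B->R'->C->plug->B
Char 2 ('H'): step: R->2, L=2; H->plug->H->R->F->L->A->refl->B->L'->G->R'->G->plug->G
Char 3 ('H'): step: R->3, L=2; H->plug->H->R->G->L->B->refl->A->L'->F->R'->F->plug->E
Char 4 ('F'): step: R->4, L=2; F->plug->E->R->E->L->E->refl->F->L'->D->R'->F->plug->E
Char 5 ('G'): step: R->5, L=2; G->plug->G->R->F->L->A->refl->B->L'->G->R'->H->plug->H
Char 6 ('H'): step: R->6, L=2; H->plug->H->R->A->L->G->refl->D->L'->B->R'->D->plug->D
Char 7 ('D'): step: R->7, L=2; D->plug->D->R->C->L->C->refl->H->L'->H->R'->G->plug->G
Char 8 ('E'): step: R->0, L->3 (L advanced); E->plug->F->R->G->L->G->refl->D->L'->D->R'->E->plug->F

Answer: BGEEHDGF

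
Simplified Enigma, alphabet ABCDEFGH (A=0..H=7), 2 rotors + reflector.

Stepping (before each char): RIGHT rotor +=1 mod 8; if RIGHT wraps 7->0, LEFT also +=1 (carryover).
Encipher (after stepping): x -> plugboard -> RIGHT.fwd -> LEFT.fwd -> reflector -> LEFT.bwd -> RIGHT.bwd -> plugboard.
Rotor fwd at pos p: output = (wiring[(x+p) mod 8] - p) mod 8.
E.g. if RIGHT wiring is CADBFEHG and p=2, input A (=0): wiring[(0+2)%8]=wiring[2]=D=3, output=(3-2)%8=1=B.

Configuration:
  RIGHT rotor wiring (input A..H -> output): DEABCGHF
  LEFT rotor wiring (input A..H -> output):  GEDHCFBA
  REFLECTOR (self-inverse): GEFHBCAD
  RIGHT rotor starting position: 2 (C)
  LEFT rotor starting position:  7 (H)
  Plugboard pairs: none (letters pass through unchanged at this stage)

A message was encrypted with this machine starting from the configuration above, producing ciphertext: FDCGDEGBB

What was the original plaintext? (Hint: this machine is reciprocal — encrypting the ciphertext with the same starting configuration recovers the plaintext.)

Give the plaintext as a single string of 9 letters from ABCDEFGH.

Answer: CHFDCAECF

Derivation:
Char 1 ('F'): step: R->3, L=7; F->plug->F->R->A->L->B->refl->E->L'->D->R'->C->plug->C
Char 2 ('D'): step: R->4, L=7; D->plug->D->R->B->L->H->refl->D->L'->F->R'->H->plug->H
Char 3 ('C'): step: R->5, L=7; C->plug->C->R->A->L->B->refl->E->L'->D->R'->F->plug->F
Char 4 ('G'): step: R->6, L=7; G->plug->G->R->E->L->A->refl->G->L'->G->R'->D->plug->D
Char 5 ('D'): step: R->7, L=7; D->plug->D->R->B->L->H->refl->D->L'->F->R'->C->plug->C
Char 6 ('E'): step: R->0, L->0 (L advanced); E->plug->E->R->C->L->D->refl->H->L'->D->R'->A->plug->A
Char 7 ('G'): step: R->1, L=0; G->plug->G->R->E->L->C->refl->F->L'->F->R'->E->plug->E
Char 8 ('B'): step: R->2, L=0; B->plug->B->R->H->L->A->refl->G->L'->A->R'->C->plug->C
Char 9 ('B'): step: R->3, L=0; B->plug->B->R->H->L->A->refl->G->L'->A->R'->F->plug->F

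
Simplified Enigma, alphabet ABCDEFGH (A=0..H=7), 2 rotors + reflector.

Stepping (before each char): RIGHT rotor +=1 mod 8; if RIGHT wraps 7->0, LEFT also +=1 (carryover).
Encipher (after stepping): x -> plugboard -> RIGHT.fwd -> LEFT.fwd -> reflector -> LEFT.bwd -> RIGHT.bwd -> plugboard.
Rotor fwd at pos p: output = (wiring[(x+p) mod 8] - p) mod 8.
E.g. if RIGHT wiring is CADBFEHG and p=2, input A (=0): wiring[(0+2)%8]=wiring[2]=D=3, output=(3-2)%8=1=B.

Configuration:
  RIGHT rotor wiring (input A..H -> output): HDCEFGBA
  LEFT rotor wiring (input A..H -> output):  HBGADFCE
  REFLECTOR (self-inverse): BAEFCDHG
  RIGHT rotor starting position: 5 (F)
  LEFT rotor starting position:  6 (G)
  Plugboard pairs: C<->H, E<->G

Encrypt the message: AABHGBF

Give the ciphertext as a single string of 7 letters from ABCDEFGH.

Char 1 ('A'): step: R->6, L=6; A->plug->A->R->D->L->D->refl->F->L'->G->R'->F->plug->F
Char 2 ('A'): step: R->7, L=6; A->plug->A->R->B->L->G->refl->H->L'->H->R'->G->plug->E
Char 3 ('B'): step: R->0, L->7 (L advanced); B->plug->B->R->D->L->H->refl->G->L'->G->R'->F->plug->F
Char 4 ('H'): step: R->1, L=7; H->plug->C->R->D->L->H->refl->G->L'->G->R'->H->plug->C
Char 5 ('G'): step: R->2, L=7; G->plug->E->R->H->L->D->refl->F->L'->A->R'->A->plug->A
Char 6 ('B'): step: R->3, L=7; B->plug->B->R->C->L->C->refl->E->L'->F->R'->E->plug->G
Char 7 ('F'): step: R->4, L=7; F->plug->F->R->H->L->D->refl->F->L'->A->R'->H->plug->C

Answer: FEFCAGC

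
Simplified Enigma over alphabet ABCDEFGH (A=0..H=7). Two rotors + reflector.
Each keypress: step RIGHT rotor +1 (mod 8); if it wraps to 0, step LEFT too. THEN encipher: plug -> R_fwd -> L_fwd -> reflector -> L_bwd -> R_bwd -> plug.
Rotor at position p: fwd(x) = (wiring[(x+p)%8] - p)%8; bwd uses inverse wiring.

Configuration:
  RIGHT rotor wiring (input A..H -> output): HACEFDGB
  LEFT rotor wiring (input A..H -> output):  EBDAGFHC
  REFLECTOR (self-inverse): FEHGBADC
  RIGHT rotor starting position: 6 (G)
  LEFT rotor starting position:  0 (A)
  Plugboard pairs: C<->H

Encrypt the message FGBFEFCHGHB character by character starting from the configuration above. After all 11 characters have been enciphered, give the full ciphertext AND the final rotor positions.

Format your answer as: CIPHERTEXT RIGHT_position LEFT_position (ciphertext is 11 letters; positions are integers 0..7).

Answer: CDEGFGEDFBH 1 2

Derivation:
Char 1 ('F'): step: R->7, L=0; F->plug->F->R->G->L->H->refl->C->L'->H->R'->H->plug->C
Char 2 ('G'): step: R->0, L->1 (L advanced); G->plug->G->R->G->L->B->refl->E->L'->E->R'->D->plug->D
Char 3 ('B'): step: R->1, L=1; B->plug->B->R->B->L->C->refl->H->L'->C->R'->E->plug->E
Char 4 ('F'): step: R->2, L=1; F->plug->F->R->H->L->D->refl->G->L'->F->R'->G->plug->G
Char 5 ('E'): step: R->3, L=1; E->plug->E->R->G->L->B->refl->E->L'->E->R'->F->plug->F
Char 6 ('F'): step: R->4, L=1; F->plug->F->R->E->L->E->refl->B->L'->G->R'->G->plug->G
Char 7 ('C'): step: R->5, L=1; C->plug->H->R->A->L->A->refl->F->L'->D->R'->E->plug->E
Char 8 ('H'): step: R->6, L=1; H->plug->C->R->B->L->C->refl->H->L'->C->R'->D->plug->D
Char 9 ('G'): step: R->7, L=1; G->plug->G->R->E->L->E->refl->B->L'->G->R'->F->plug->F
Char 10 ('H'): step: R->0, L->2 (L advanced); H->plug->C->R->C->L->E->refl->B->L'->A->R'->B->plug->B
Char 11 ('B'): step: R->1, L=2; B->plug->B->R->B->L->G->refl->D->L'->D->R'->C->plug->H
Final: ciphertext=CDEGFGEDFBH, RIGHT=1, LEFT=2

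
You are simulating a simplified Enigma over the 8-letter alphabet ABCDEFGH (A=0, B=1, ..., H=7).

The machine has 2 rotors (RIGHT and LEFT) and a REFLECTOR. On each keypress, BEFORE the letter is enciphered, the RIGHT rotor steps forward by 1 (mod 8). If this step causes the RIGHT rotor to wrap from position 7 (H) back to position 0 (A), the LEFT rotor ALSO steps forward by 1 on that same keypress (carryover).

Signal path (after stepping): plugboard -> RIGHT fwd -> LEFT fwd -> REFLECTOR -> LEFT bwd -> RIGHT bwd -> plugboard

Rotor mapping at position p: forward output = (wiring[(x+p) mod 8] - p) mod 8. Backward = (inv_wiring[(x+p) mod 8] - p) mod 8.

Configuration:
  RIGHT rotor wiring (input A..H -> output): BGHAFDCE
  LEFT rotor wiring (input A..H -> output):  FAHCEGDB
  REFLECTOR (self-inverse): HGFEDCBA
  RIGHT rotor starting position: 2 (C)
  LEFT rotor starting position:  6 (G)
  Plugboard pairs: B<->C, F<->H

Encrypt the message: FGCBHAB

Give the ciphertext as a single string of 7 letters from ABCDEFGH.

Answer: HDEDGGD

Derivation:
Char 1 ('F'): step: R->3, L=6; F->plug->H->R->E->L->B->refl->G->L'->G->R'->F->plug->H
Char 2 ('G'): step: R->4, L=6; G->plug->G->R->D->L->C->refl->F->L'->A->R'->D->plug->D
Char 3 ('C'): step: R->5, L=6; C->plug->B->R->F->L->E->refl->D->L'->B->R'->E->plug->E
Char 4 ('B'): step: R->6, L=6; B->plug->C->R->D->L->C->refl->F->L'->A->R'->D->plug->D
Char 5 ('H'): step: R->7, L=6; H->plug->F->R->G->L->G->refl->B->L'->E->R'->G->plug->G
Char 6 ('A'): step: R->0, L->7 (L advanced); A->plug->A->R->B->L->G->refl->B->L'->C->R'->G->plug->G
Char 7 ('B'): step: R->1, L=7; B->plug->C->R->H->L->E->refl->D->L'->E->R'->D->plug->D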